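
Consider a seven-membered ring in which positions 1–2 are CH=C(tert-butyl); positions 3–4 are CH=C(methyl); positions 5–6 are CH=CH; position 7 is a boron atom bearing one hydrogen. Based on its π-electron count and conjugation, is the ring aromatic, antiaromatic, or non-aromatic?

Aromatic

All ring atoms are sp² and supply a p orbital to the ring (each doubly-bonded ring atom is sp² with one p-orbital electron; the boron has an empty p orbital); the conjugation is uninterrupted.
Adding the contributions, 3 × 2 = 6 from the double-bond units + 0 from the BH atom = 6.
With 6 π electrons (n = 1), the Hückel 4n+2 condition holds.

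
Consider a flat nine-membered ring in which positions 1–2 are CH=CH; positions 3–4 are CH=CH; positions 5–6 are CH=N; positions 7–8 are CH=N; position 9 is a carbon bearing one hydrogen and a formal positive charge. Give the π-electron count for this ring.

All ring atoms are sp² and supply a p orbital to the ring (each doubly-bonded ring atom is sp² with one p-orbital electron; each =N– nitrogen is pyridine-type (lone pair in the sp² plane, one electron in the p orbital); the carbocation has an empty p orbital); the conjugation is uninterrupted.
π-electron count: 4 × 2 = 8 from the double-bond units + 0 from the CH(+) atom = 8.

8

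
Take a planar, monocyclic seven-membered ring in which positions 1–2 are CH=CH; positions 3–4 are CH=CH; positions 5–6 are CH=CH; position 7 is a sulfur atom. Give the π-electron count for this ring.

Check conjugation: every atom in a ring double bond is sp² and brings one electron to the p orbital; the sulfur donates one lone pair from its p orbital — every position has a p orbital, so the cyclic π system is continuous.
Tallying contributions gives 3 × 2 = 6 from the double-bond units + 2 from the S atom = 8.

8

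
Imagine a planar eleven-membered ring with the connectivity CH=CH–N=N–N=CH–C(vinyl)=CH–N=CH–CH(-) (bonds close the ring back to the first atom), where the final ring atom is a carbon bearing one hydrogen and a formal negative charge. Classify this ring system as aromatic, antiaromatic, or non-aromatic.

All ring atoms are sp² and supply a p orbital to the ring (the double-bond atoms are sp², each contributing one p electron; the doubly-bonded nitrogens are pyridine-type — their lone pairs lie in the ring plane, leaving one electron in the p orbital; the carbanion's lone pair occupies the p orbital); the conjugation is uninterrupted.
Tallying contributions gives 5 × 2 = 10 from the double-bond units + 2 from the CH(-) atom = 12.
With 12 = 4·3 π electrons, Hückel's rule classifies the planar ring as antiaromatic.

Antiaromatic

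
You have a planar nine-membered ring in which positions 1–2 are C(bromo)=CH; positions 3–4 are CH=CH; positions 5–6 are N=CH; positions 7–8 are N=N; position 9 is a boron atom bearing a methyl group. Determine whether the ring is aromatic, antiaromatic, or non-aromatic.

The p orbitals form a continuous loop: the double-bond atoms are sp², each contributing one p electron; each sp² =N– keeps its lone pair in-plane and puts one electron into the π system; the boron has an empty p orbital. The ring is fully conjugated.
Tallying contributions gives 4 × 2 = 8 from the double-bond units + 0 from the B(methyl) atom = 8.
A 4n π count (8, n = 2) in a planar conjugated ring means antiaromatic.

Antiaromatic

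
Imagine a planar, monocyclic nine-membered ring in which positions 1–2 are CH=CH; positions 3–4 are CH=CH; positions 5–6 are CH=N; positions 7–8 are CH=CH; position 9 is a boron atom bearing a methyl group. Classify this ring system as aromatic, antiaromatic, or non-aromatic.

All ring atoms are sp² and supply a p orbital to the ring (each doubly-bonded ring atom is sp² with one p-orbital electron; each sp² =N– keeps its lone pair in-plane and puts one electron into the π system; the boron has an empty p orbital); the conjugation is uninterrupted.
Counting π electrons: 4 × 2 = 8 from the double-bond units + 0 from the B(methyl) atom = 8.
A 4n π count (8, n = 2) in a planar conjugated ring means antiaromatic.

Antiaromatic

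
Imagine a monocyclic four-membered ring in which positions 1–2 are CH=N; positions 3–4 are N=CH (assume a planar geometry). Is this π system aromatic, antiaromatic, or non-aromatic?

Antiaromatic

The p orbitals form a continuous loop: every atom in a ring double bond is sp² and brings one electron to the p orbital; each =N– nitrogen is pyridine-type (lone pair in the sp² plane, one electron in the p orbital). The ring is fully conjugated.
Tallying contributions gives 2 × 2 = 4 from the 2 double-bond units.
With 4 = 4·1 π electrons, Hückel's rule classifies the planar ring as antiaromatic.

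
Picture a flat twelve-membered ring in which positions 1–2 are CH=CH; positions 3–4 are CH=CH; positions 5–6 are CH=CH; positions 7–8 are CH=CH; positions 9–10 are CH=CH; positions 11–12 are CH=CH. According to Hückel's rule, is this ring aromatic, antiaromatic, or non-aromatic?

Antiaromatic

Check conjugation: every atom in a ring double bond is sp² and brings one electron to the p orbital — every position has a p orbital, so the cyclic π system is continuous.
Adding the contributions, 6 × 2 = 12 from the 6 double-bond units.
12 = 4(3); a planar, fully conjugated 4n system is antiaromatic.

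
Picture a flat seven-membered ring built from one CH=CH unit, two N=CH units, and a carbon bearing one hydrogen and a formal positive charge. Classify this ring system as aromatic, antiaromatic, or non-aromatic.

Every ring atom contributes a p orbital perpendicular to the ring (each doubly-bonded ring atom is sp² with one p-orbital electron; the doubly-bonded nitrogens are pyridine-type — their lone pairs lie in the ring plane, leaving one electron in the p orbital; the carbocation has an empty p orbital), so the π system is cyclic and fully conjugated.
Counting π electrons: 3 × 2 = 6 from the double-bond units + 0 from the CH(+) atom = 6.
Since 6 = 4·1 + 2, the ring meets the 4n+2 criterion.

Aromatic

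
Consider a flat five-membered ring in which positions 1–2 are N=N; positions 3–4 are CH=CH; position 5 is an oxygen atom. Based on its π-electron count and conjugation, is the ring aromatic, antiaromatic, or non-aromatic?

Aromatic

The p orbitals form a continuous loop: the double-bond atoms are sp², each contributing one p electron; each sp² =N– keeps its lone pair in-plane and puts one electron into the π system; the oxygen donates one lone pair from its p orbital. The ring is fully conjugated.
Adding the contributions, 2 × 2 = 4 from the double-bond units + 2 from the O atom = 6.
6 = 4(1) + 2, which satisfies Hückel's 4n+2 rule.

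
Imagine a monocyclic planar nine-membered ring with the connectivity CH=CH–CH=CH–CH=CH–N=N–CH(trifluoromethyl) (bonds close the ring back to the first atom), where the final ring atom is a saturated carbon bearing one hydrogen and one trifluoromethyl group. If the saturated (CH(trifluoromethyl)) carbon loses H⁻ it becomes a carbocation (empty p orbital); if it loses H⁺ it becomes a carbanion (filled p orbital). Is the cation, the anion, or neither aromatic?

The anion

In either ion the ring is fully conjugated: every atom, including the new sp² carbon, supplies a p orbital.
Cation: 4 × 2 + 0 = 8 π electrons → 4(2), antiaromatic.
Anion: 4 × 2 + 2 = 10 π electrons → 4(2)+2, aromatic.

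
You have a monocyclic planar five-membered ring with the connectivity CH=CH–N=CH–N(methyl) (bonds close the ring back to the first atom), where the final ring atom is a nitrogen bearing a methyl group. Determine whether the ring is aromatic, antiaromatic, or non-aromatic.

The p orbitals form a continuous loop: the double-bond atoms are sp², each contributing one p electron; the doubly-bonded nitrogens are pyridine-type — their lone pairs lie in the ring plane, leaving one electron in the p orbital; the pyrrole-type nitrogen donates its lone pair from the p orbital. The ring is fully conjugated.
Adding the contributions, 2 × 2 = 4 from the double-bond units + 2 from the N(methyl) atom = 6.
That gives a 4n+2 count (6, n = 1).

Aromatic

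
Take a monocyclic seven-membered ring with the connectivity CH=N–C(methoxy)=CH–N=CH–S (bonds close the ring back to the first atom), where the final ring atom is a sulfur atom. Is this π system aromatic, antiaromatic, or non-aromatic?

Check conjugation: each doubly-bonded ring atom is sp² with one p-orbital electron; each =N– nitrogen is pyridine-type (lone pair in the sp² plane, one electron in the p orbital); the sulfur donates one lone pair from its p orbital — every position has a p orbital, so the cyclic π system is continuous.
Adding the contributions, 3 × 2 = 6 from the double-bond units + 2 from the S atom = 8.
A 4n π count (8, n = 2) in a planar conjugated ring means antiaromatic.

Antiaromatic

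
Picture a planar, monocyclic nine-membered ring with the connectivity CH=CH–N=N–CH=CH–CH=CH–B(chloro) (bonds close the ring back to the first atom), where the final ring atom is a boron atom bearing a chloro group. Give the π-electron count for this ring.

8

The p orbitals form a continuous loop: each doubly-bonded ring atom is sp² with one p-orbital electron; each =N– nitrogen is pyridine-type (lone pair in the sp² plane, one electron in the p orbital); the boron has an empty p orbital. The ring is fully conjugated.
π-electron count: 4 × 2 = 8 from the double-bond units + 0 from the B(chloro) atom = 8.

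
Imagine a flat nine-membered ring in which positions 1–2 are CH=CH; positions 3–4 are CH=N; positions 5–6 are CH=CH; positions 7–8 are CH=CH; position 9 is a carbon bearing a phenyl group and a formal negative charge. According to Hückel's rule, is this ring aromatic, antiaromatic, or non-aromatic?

Aromatic

The p orbitals form a continuous loop: the double-bond atoms are sp², each contributing one p electron; each sp² =N– keeps its lone pair in-plane and puts one electron into the π system; the carbanion's lone pair occupies the p orbital. The ring is fully conjugated.
Tallying contributions gives 4 × 2 = 8 from the double-bond units + 2 from the C(phenyl)(-) atom = 10.
10 = 4(2) + 2, which satisfies Hückel's 4n+2 rule.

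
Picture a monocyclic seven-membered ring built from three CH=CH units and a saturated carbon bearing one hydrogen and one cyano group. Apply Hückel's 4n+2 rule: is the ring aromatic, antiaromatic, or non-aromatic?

Non-aromatic

At the CH(cyano) position, that saturated carbon is sp³ and has no p orbital in the ring π system; the ring's p-orbital overlap is broken there.
Broken conjugation rules out both aromaticity and antiaromaticity.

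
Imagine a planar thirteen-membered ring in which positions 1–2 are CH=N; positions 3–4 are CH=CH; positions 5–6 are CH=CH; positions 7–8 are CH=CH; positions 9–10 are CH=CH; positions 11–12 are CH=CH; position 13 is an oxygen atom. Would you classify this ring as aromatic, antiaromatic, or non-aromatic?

Every ring atom contributes a p orbital perpendicular to the ring (the double-bond atoms are sp², each contributing one p electron; the doubly-bonded nitrogens are pyridine-type — their lone pairs lie in the ring plane, leaving one electron in the p orbital; the oxygen donates one lone pair from its p orbital), so the π system is cyclic and fully conjugated.
π-electron count: 6 × 2 = 12 from the double-bond units + 2 from the O atom = 14.
Since 14 = 4·3 + 2, the ring meets the 4n+2 criterion.

Aromatic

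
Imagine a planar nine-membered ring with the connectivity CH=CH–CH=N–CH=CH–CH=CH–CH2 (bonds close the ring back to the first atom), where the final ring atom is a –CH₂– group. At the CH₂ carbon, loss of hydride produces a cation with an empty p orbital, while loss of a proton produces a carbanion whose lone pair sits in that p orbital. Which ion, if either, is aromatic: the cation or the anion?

In both ions every ring atom is sp² and contributes a p orbital, so both rings are fully conjugated.
Cation: 4 × 2 + 0 = 8 π electrons → 4(2), antiaromatic.
Anion: 4 × 2 + 2 = 10 π electrons → 4(2)+2, aromatic.

The anion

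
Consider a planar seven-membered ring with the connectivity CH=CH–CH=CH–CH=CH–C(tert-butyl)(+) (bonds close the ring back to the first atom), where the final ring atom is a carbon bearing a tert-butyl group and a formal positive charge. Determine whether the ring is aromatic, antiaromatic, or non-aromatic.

All ring atoms are sp² and supply a p orbital to the ring (the double-bond atoms are sp², each contributing one p electron; the carbocation has an empty p orbital); the conjugation is uninterrupted.
Adding the contributions, 3 × 2 = 6 from the double-bond units + 0 from the C(tert-butyl)(+) atom = 6.
That gives a 4n+2 count (6, n = 1).

Aromatic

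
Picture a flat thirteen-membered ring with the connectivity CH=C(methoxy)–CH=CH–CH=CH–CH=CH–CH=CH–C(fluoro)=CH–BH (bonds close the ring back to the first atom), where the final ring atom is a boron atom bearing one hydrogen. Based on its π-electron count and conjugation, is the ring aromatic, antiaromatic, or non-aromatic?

Every ring atom contributes a p orbital perpendicular to the ring (each doubly-bonded ring atom is sp² with one p-orbital electron; the boron has an empty p orbital), so the π system is cyclic and fully conjugated.
Tallying contributions gives 6 × 2 = 12 from the double-bond units + 0 from the BH atom = 12.
12 = 4(3); a planar, fully conjugated 4n system is antiaromatic.

Antiaromatic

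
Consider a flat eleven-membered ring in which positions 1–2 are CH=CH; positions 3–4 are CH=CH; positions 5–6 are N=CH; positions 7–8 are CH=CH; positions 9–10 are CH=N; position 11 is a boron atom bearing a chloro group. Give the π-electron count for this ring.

10

Check conjugation: the double-bond atoms are sp², each contributing one p electron; each sp² =N– keeps its lone pair in-plane and puts one electron into the π system; the boron has an empty p orbital — every position has a p orbital, so the cyclic π system is continuous.
Tallying contributions gives 5 × 2 = 10 from the double-bond units + 0 from the B(chloro) atom = 10.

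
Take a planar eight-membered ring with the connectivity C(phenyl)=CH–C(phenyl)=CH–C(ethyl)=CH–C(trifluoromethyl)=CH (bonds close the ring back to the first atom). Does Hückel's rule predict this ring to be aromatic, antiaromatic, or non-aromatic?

Antiaromatic

The p orbitals form a continuous loop: the double-bond atoms are sp², each contributing one p electron. The ring is fully conjugated.
Adding the contributions, 4 × 2 = 8 from the 4 double-bond units.
A 4n π count (8, n = 2) in a planar conjugated ring means antiaromatic.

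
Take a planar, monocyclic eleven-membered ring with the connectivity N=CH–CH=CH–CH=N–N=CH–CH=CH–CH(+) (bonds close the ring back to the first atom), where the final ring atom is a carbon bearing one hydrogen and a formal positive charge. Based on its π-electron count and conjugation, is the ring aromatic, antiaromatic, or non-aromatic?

All ring atoms are sp² and supply a p orbital to the ring (every atom in a ring double bond is sp² and brings one electron to the p orbital; the doubly-bonded nitrogens are pyridine-type — their lone pairs lie in the ring plane, leaving one electron in the p orbital; the carbocation has an empty p orbital); the conjugation is uninterrupted.
Counting π electrons: 5 × 2 = 10 from the double-bond units + 0 from the CH(+) atom = 10.
That gives a 4n+2 count (10, n = 2).

Aromatic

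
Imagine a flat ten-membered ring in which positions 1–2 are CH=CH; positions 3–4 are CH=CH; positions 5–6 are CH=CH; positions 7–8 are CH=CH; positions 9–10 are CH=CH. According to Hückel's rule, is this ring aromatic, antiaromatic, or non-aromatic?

Every ring atom contributes a p orbital perpendicular to the ring (the double-bond atoms are sp², each contributing one p electron), so the π system is cyclic and fully conjugated.
Adding the contributions, 5 × 2 = 10 from the 5 double-bond units.
10 = 4(2) + 2, which satisfies Hückel's 4n+2 rule.

Aromatic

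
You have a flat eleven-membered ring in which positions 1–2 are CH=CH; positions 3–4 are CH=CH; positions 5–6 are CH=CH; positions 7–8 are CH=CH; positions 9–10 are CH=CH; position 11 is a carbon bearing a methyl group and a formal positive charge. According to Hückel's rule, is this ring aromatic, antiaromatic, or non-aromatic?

Check conjugation: the double-bond atoms are sp², each contributing one p electron; the carbocation has an empty p orbital — every position has a p orbital, so the cyclic π system is continuous.
π-electron count: 5 × 2 = 10 from the double-bond units + 0 from the C(methyl)(+) atom = 10.
Since 10 = 4·2 + 2, the ring meets the 4n+2 criterion.

Aromatic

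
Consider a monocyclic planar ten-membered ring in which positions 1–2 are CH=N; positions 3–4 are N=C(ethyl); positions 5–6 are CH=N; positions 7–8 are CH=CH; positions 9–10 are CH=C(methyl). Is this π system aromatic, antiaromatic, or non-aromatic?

Aromatic

Check conjugation: the double-bond atoms are sp², each contributing one p electron; the doubly-bonded nitrogens are pyridine-type — their lone pairs lie in the ring plane, leaving one electron in the p orbital — every position has a p orbital, so the cyclic π system is continuous.
π-electron count: 5 × 2 = 10 from the 5 double-bond units.
That gives a 4n+2 count (10, n = 2).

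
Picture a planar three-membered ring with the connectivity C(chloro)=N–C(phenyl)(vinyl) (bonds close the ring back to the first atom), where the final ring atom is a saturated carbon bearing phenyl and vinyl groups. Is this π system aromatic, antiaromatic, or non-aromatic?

Because that saturated carbon is sp³ and has no p orbital in the ring π system at the C(phenyl)(vinyl) position, the π system cannot extend all the way around the ring.
A ring that is not fully conjugated cannot be aromatic or antiaromatic regardless of its π-electron count.

Non-aromatic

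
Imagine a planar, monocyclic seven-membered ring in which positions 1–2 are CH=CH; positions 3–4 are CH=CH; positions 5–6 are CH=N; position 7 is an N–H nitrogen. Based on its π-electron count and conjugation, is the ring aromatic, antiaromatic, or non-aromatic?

Check conjugation: every atom in a ring double bond is sp² and brings one electron to the p orbital; the doubly-bonded nitrogens are pyridine-type — their lone pairs lie in the ring plane, leaving one electron in the p orbital; the pyrrole-type nitrogen donates its lone pair from the p orbital — every position has a p orbital, so the cyclic π system is continuous.
Tallying contributions gives 3 × 2 = 6 from the double-bond units + 2 from the NH atom = 8.
8 is a 4n count (n = 2), so the planar conjugated ring is antiaromatic.

Antiaromatic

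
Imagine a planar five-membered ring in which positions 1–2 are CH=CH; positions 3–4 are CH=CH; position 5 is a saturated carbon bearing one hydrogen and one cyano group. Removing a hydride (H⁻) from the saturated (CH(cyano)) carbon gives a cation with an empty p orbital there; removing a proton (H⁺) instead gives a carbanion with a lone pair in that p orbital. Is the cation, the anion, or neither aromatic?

Once that carbon is sp², every ring atom has a p orbital and both ions are fully conjugated.
Cation: 2 × 2 + 0 = 4 π electrons → 4(1), antiaromatic.
Anion: 2 × 2 + 2 = 6 π electrons → 4(1)+2, aromatic.

The anion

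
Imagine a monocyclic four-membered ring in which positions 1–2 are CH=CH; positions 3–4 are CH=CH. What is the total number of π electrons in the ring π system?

4

All ring atoms are sp² and supply a p orbital to the ring (each doubly-bonded ring atom is sp² with one p-orbital electron); the conjugation is uninterrupted.
Adding the contributions, 2 × 2 = 4 from the 2 double-bond units.
(The species described is cyclobutadiene.)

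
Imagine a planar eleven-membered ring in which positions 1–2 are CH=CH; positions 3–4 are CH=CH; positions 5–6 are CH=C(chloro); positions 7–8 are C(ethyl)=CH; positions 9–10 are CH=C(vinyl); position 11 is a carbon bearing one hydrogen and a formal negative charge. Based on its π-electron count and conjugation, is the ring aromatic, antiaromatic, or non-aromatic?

Check conjugation: each doubly-bonded ring atom is sp² with one p-orbital electron; the carbanion's lone pair occupies the p orbital — every position has a p orbital, so the cyclic π system is continuous.
Adding the contributions, 5 × 2 = 10 from the double-bond units + 2 from the CH(-) atom = 12.
12 = 4(3); a planar, fully conjugated 4n system is antiaromatic.

Antiaromatic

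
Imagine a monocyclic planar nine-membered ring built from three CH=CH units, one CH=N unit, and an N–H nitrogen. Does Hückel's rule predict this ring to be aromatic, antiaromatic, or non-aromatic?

Aromatic

Every ring atom contributes a p orbital perpendicular to the ring (every atom in a ring double bond is sp² and brings one electron to the p orbital; each sp² =N– keeps its lone pair in-plane and puts one electron into the π system; the pyrrole-type nitrogen donates its lone pair from the p orbital), so the π system is cyclic and fully conjugated.
Tallying contributions gives 4 × 2 = 8 from the double-bond units + 2 from the NH atom = 10.
With 10 π electrons (n = 2), the Hückel 4n+2 condition holds.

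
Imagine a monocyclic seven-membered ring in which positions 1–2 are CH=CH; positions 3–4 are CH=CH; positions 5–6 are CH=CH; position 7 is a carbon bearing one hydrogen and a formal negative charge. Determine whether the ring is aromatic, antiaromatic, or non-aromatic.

All ring atoms are sp² and supply a p orbital to the ring (every atom in a ring double bond is sp² and brings one electron to the p orbital; the carbanion's lone pair occupies the p orbital); the conjugation is uninterrupted.
π-electron count: 3 × 2 = 6 from the double-bond units + 2 from the CH(-) atom = 8.
A 4n π count (8, n = 2) in a planar conjugated ring means antiaromatic.
This is the cycloheptatrienyl anion.

Antiaromatic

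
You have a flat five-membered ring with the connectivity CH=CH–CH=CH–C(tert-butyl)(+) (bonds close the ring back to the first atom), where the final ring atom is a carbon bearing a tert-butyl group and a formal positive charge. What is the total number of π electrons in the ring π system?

The p orbitals form a continuous loop: each doubly-bonded ring atom is sp² with one p-orbital electron; the carbocation has an empty p orbital. The ring is fully conjugated.
Counting π electrons: 2 × 2 = 4 from the double-bond units + 0 from the C(tert-butyl)(+) atom = 4.

4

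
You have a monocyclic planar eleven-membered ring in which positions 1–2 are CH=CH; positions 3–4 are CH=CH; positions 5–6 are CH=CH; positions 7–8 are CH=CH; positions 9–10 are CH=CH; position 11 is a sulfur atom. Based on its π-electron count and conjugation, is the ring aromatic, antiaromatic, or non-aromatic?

All ring atoms are sp² and supply a p orbital to the ring (every atom in a ring double bond is sp² and brings one electron to the p orbital; the sulfur donates one lone pair from its p orbital); the conjugation is uninterrupted.
Adding the contributions, 5 × 2 = 10 from the double-bond units + 2 from the S atom = 12.
12 is a 4n count (n = 3), so the planar conjugated ring is antiaromatic.

Antiaromatic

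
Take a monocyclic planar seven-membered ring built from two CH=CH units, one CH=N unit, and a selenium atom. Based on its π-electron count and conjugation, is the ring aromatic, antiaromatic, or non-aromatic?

All ring atoms are sp² and supply a p orbital to the ring (every atom in a ring double bond is sp² and brings one electron to the p orbital; the doubly-bonded nitrogens are pyridine-type — their lone pairs lie in the ring plane, leaving one electron in the p orbital; the selenium donates one lone pair from its p orbital); the conjugation is uninterrupted.
Tallying contributions gives 3 × 2 = 6 from the double-bond units + 2 from the Se atom = 8.
A 4n π count (8, n = 2) in a planar conjugated ring means antiaromatic.

Antiaromatic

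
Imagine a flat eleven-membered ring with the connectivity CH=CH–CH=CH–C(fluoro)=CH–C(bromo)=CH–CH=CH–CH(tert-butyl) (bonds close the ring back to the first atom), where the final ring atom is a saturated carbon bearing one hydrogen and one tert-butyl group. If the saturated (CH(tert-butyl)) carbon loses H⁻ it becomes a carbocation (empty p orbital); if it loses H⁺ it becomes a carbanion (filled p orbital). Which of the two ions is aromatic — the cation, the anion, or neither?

In either ion the ring is fully conjugated: every atom, including the new sp² carbon, supplies a p orbital.
Cation: 5 × 2 + 0 = 10 π electrons → 4(2)+2, aromatic.
Anion: 5 × 2 + 2 = 12 π electrons → 4(3), antiaromatic.

The cation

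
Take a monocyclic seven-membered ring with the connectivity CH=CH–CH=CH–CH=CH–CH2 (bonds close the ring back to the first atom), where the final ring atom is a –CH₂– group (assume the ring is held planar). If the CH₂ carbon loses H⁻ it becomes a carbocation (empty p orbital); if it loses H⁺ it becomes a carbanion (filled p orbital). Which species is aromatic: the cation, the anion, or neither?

The cation

In either ion the ring is fully conjugated: every atom, including the new sp² carbon, supplies a p orbital.
Cation: 3 × 2 + 0 = 6 π electrons → 4(1)+2, aromatic.
Anion: 3 × 2 + 2 = 8 π electrons → 4(2), antiaromatic.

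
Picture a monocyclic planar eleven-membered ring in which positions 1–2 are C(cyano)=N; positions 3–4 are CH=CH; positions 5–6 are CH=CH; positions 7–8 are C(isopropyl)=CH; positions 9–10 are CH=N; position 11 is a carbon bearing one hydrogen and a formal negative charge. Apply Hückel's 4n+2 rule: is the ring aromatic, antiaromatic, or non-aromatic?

Antiaromatic

The p orbitals form a continuous loop: the double-bond atoms are sp², each contributing one p electron; each sp² =N– keeps its lone pair in-plane and puts one electron into the π system; the carbanion's lone pair occupies the p orbital. The ring is fully conjugated.
Adding the contributions, 5 × 2 = 10 from the double-bond units + 2 from the CH(-) atom = 12.
12 = 4(3); a planar, fully conjugated 4n system is antiaromatic.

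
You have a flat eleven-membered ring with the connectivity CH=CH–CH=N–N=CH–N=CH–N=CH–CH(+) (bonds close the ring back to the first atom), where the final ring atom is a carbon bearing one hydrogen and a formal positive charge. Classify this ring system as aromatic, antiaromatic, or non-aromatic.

Aromatic

Check conjugation: the double-bond atoms are sp², each contributing one p electron; each sp² =N– keeps its lone pair in-plane and puts one electron into the π system; the carbocation has an empty p orbital — every position has a p orbital, so the cyclic π system is continuous.
Counting π electrons: 5 × 2 = 10 from the double-bond units + 0 from the CH(+) atom = 10.
Since 10 = 4·2 + 2, the ring meets the 4n+2 criterion.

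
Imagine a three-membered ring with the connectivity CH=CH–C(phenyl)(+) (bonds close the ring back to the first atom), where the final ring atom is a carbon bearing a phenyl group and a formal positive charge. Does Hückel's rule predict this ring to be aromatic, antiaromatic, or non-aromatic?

Aromatic

The p orbitals form a continuous loop: each doubly-bonded ring atom is sp² with one p-orbital electron; the carbocation has an empty p orbital. The ring is fully conjugated.
Counting π electrons: 1 × 2 = 2 from the double-bond unit + 0 from the C(phenyl)(+) atom = 2.
With 2 π electrons (n = 0), the Hückel 4n+2 condition holds.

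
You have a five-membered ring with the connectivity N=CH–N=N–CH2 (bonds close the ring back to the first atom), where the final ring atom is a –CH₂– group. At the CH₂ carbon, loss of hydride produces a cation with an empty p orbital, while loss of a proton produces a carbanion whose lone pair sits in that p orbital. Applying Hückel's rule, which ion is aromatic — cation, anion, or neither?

In either ion the ring is fully conjugated: every atom, including the new sp² carbon, supplies a p orbital.
Cation: 2 × 2 + 0 = 4 π electrons → 4(1), antiaromatic.
Anion: 2 × 2 + 2 = 6 π electrons → 4(1)+2, aromatic.

The anion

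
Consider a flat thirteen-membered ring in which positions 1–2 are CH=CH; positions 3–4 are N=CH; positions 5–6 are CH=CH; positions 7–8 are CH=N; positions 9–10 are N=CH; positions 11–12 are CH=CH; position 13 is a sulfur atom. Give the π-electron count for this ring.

Check conjugation: each doubly-bonded ring atom is sp² with one p-orbital electron; each sp² =N– keeps its lone pair in-plane and puts one electron into the π system; the sulfur donates one lone pair from its p orbital — every position has a p orbital, so the cyclic π system is continuous.
π-electron count: 6 × 2 = 12 from the double-bond units + 2 from the S atom = 14.

14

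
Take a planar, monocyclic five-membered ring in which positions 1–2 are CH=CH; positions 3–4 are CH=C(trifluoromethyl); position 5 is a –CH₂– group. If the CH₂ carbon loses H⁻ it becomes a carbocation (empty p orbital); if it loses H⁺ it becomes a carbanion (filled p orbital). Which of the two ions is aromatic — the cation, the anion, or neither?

The anion

In either ion the ring is fully conjugated: every atom, including the new sp² carbon, supplies a p orbital.
Cation: 2 × 2 + 0 = 4 π electrons → 4(1), antiaromatic.
Anion: 2 × 2 + 2 = 6 π electrons → 4(1)+2, aromatic.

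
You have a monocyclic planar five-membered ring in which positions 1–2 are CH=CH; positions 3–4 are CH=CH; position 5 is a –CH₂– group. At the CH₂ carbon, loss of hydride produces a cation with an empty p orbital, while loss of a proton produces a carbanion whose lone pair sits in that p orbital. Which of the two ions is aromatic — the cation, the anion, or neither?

The anion

Once that carbon is sp², every ring atom has a p orbital and both ions are fully conjugated.
Cation: 2 × 2 + 0 = 4 π electrons → 4(1), antiaromatic.
Anion: 2 × 2 + 2 = 6 π electrons → 4(1)+2, aromatic.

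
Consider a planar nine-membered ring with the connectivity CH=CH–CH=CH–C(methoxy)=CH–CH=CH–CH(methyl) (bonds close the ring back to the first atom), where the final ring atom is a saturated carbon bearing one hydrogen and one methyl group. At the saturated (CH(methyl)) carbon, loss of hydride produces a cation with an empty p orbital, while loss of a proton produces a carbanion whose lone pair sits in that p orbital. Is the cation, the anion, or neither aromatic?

The anion

Both ions have a continuous loop of p orbitals — each ring atom is sp².
Cation: 4 × 2 + 0 = 8 π electrons → 4(2), antiaromatic.
Anion: 4 × 2 + 2 = 10 π electrons → 4(2)+2, aromatic.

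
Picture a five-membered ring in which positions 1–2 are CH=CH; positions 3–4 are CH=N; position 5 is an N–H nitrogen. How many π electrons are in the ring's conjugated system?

6

All ring atoms are sp² and supply a p orbital to the ring (each doubly-bonded ring atom is sp² with one p-orbital electron; each =N– nitrogen is pyridine-type (lone pair in the sp² plane, one electron in the p orbital); the pyrrole-type nitrogen donates its lone pair from the p orbital); the conjugation is uninterrupted.
Tallying contributions gives 2 × 2 = 4 from the double-bond units + 2 from the NH atom = 6.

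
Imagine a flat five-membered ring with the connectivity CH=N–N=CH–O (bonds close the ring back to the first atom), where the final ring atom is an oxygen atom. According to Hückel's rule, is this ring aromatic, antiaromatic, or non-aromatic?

Every ring atom contributes a p orbital perpendicular to the ring (every atom in a ring double bond is sp² and brings one electron to the p orbital; each sp² =N– keeps its lone pair in-plane and puts one electron into the π system; the oxygen donates one lone pair from its p orbital), so the π system is cyclic and fully conjugated.
Tallying contributions gives 2 × 2 = 4 from the double-bond units + 2 from the O atom = 6.
With 6 π electrons (n = 1), the Hückel 4n+2 condition holds.

Aromatic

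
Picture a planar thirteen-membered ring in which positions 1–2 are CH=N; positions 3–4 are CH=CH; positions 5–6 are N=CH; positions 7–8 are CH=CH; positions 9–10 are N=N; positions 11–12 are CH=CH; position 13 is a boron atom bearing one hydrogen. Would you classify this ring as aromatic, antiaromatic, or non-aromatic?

Check conjugation: every atom in a ring double bond is sp² and brings one electron to the p orbital; each sp² =N– keeps its lone pair in-plane and puts one electron into the π system; the boron has an empty p orbital — every position has a p orbital, so the cyclic π system is continuous.
Adding the contributions, 6 × 2 = 12 from the double-bond units + 0 from the BH atom = 12.
With 12 = 4·3 π electrons, Hückel's rule classifies the planar ring as antiaromatic.

Antiaromatic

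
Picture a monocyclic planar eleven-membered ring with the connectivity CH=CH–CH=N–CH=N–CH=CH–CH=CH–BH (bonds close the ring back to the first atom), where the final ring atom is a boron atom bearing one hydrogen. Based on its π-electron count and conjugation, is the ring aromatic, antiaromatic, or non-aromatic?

Aromatic

All ring atoms are sp² and supply a p orbital to the ring (each doubly-bonded ring atom is sp² with one p-orbital electron; each sp² =N– keeps its lone pair in-plane and puts one electron into the π system; the boron has an empty p orbital); the conjugation is uninterrupted.
Counting π electrons: 5 × 2 = 10 from the double-bond units + 0 from the BH atom = 10.
That gives a 4n+2 count (10, n = 2).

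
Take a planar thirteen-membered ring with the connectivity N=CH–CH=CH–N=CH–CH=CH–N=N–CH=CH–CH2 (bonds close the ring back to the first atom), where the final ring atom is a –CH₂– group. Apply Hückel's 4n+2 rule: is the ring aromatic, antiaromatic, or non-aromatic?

Because the tetrahedral CH₂ carbon is sp³ and has no p orbital in the ring π system at the CH2 position, the π system cannot extend all the way around the ring.
A ring that is not fully conjugated cannot be aromatic or antiaromatic regardless of its π-electron count.

Non-aromatic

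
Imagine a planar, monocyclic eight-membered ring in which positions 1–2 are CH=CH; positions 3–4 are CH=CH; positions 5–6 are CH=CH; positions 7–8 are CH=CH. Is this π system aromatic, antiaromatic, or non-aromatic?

Antiaromatic

All ring atoms are sp² and supply a p orbital to the ring (every atom in a ring double bond is sp² and brings one electron to the p orbital); the conjugation is uninterrupted.
Counting π electrons: 4 × 2 = 8 from the 4 double-bond units.
8 = 4(2); a planar, fully conjugated 4n system is antiaromatic.
This is cyclooctatetraene.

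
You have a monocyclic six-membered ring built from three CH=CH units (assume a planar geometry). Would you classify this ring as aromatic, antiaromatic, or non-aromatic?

Aromatic

Every ring atom contributes a p orbital perpendicular to the ring (every atom in a ring double bond is sp² and brings one electron to the p orbital), so the π system is cyclic and fully conjugated.
Tallying contributions gives 3 × 2 = 6 from the 3 double-bond units.
Since 6 = 4·1 + 2, the ring meets the 4n+2 criterion.
(The species described is benzene.)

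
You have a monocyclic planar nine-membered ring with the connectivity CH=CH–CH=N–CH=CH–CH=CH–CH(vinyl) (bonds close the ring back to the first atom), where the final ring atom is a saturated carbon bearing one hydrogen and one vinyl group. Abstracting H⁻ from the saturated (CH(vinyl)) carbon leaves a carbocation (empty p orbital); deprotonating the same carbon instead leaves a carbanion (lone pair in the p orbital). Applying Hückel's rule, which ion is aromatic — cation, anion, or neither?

Once that carbon is sp², every ring atom has a p orbital and both ions are fully conjugated.
Cation: 4 × 2 + 0 = 8 π electrons → 4(2), antiaromatic.
Anion: 4 × 2 + 2 = 10 π electrons → 4(2)+2, aromatic.

The anion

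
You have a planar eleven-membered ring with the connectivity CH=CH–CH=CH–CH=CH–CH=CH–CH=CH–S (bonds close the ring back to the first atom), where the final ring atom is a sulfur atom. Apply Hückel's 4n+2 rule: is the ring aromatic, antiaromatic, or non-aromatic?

All ring atoms are sp² and supply a p orbital to the ring (each doubly-bonded ring atom is sp² with one p-orbital electron; the sulfur donates one lone pair from its p orbital); the conjugation is uninterrupted.
π-electron count: 5 × 2 = 10 from the double-bond units + 2 from the S atom = 12.
12 = 4(3); a planar, fully conjugated 4n system is antiaromatic.

Antiaromatic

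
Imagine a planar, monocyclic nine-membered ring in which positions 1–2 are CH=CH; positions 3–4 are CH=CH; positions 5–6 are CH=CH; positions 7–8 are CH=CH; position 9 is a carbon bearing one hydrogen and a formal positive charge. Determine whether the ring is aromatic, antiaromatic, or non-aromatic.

Antiaromatic

Check conjugation: each doubly-bonded ring atom is sp² with one p-orbital electron; the carbocation has an empty p orbital — every position has a p orbital, so the cyclic π system is continuous.
Adding the contributions, 4 × 2 = 8 from the double-bond units + 0 from the CH(+) atom = 8.
8 is a 4n count (n = 2), so the planar conjugated ring is antiaromatic.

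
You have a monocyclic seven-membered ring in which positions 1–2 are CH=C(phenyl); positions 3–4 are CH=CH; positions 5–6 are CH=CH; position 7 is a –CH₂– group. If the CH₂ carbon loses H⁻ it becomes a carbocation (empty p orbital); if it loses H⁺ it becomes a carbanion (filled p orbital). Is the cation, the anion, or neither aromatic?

In either ion the ring is fully conjugated: every atom, including the new sp² carbon, supplies a p orbital.
Cation: 3 × 2 + 0 = 6 π electrons → 4(1)+2, aromatic.
Anion: 3 × 2 + 2 = 8 π electrons → 4(2), antiaromatic.

The cation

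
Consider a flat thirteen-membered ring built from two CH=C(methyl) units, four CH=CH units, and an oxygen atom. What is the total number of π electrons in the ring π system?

Every ring atom contributes a p orbital perpendicular to the ring (the double-bond atoms are sp², each contributing one p electron; the oxygen donates one lone pair from its p orbital), so the π system is cyclic and fully conjugated.
π-electron count: 6 × 2 = 12 from the double-bond units + 2 from the O atom = 14.

14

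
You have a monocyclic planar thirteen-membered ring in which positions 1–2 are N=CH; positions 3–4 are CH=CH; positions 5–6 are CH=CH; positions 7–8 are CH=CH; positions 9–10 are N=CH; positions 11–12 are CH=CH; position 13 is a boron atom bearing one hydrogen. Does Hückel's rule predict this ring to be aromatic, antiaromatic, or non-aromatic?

Antiaromatic

Check conjugation: each doubly-bonded ring atom is sp² with one p-orbital electron; each sp² =N– keeps its lone pair in-plane and puts one electron into the π system; the boron has an empty p orbital — every position has a p orbital, so the cyclic π system is continuous.
Tallying contributions gives 6 × 2 = 12 from the double-bond units + 0 from the BH atom = 12.
12 is a 4n count (n = 3), so the planar conjugated ring is antiaromatic.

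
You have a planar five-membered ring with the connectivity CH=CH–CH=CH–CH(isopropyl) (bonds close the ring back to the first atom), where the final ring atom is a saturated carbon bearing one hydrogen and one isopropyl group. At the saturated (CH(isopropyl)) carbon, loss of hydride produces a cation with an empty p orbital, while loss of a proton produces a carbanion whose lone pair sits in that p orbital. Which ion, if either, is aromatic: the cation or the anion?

The anion

Once that carbon is sp², every ring atom has a p orbital and both ions are fully conjugated.
Cation: 2 × 2 + 0 = 4 π electrons → 4(1), antiaromatic.
Anion: 2 × 2 + 2 = 6 π electrons → 4(1)+2, aromatic.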